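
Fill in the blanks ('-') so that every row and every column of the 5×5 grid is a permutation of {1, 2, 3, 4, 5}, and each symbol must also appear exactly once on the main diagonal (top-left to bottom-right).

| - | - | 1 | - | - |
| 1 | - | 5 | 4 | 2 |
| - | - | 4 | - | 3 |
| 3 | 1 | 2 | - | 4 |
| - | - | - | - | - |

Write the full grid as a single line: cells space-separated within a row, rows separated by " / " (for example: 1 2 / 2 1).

2 4 1 3 5 / 1 3 5 4 2 / 5 2 4 1 3 / 3 1 2 5 4 / 4 5 3 2 1

row 1 has {1}; column 5 has {2,3,4} — only 5 is left for (r1,c5).
row 2 has {1,2,4,5}; column 2 has {1}; the diagonal has {4} — only 3 is left for (r2,c2).
row 4 has {1,2,3,4}; column 4 has {4}; the diagonal has {3,4} — only 5 is left for (r4,c4).
row 5 is empty so far; column 3 has {1,2,4,5} — only 3 is left for (r5,c3).
row 5 has {3}; column 5 has {2,3,4,5}; the diagonal has {3,4,5} — only 1 is left for (r5,c5).
row 1 has {1,5}; column 1 has {1,3}; the diagonal has {1,3,4,5} — only 2 is left for (r1,c1).
row 1 has {1,2,5}; column 2 has {1,3} — only 4 is left for (r1,c2).
row 1 has {1,2,4,5}; column 4 has {4,5} — only 3 is left for (r1,c4).
row 3 has {3,4}; column 1 has {1,2,3} — only 5 is left for (r3,c1).
row 3 has {3,4,5}; column 2 has {1,3,4} — only 2 is left for (r3,c2).
row 3 has {2,3,4,5}; column 4 has {3,4,5} — only 1 is left for (r3,c4).
row 5 has {1,3}; column 1 has {1,2,3,5} — only 4 is left for (r5,c1).
row 5 has {1,3,4}; column 2 has {1,2,3,4} — only 5 is left for (r5,c2).
row 5 has {1,3,4,5}; column 4 has {1,3,4,5} — only 2 is left for (r5,c4).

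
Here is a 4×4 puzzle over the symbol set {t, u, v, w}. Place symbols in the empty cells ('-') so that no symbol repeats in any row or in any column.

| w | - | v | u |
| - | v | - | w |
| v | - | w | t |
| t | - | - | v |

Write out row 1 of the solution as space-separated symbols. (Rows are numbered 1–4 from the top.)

w t v u

(r1,c2) = t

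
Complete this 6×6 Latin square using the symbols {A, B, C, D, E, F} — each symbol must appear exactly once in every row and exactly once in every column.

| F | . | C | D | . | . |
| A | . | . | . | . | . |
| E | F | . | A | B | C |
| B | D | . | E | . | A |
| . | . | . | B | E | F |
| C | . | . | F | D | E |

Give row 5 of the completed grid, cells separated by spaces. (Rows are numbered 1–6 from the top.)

D C A B E F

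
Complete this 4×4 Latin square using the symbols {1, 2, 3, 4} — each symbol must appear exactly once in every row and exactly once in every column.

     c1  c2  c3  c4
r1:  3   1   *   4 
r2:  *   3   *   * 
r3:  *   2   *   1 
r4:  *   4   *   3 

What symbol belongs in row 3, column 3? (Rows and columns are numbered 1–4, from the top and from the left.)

(r1,c3) = 2
(r2,c4) = 2
(r3,c1) = 4
(r3,c3) = 3

3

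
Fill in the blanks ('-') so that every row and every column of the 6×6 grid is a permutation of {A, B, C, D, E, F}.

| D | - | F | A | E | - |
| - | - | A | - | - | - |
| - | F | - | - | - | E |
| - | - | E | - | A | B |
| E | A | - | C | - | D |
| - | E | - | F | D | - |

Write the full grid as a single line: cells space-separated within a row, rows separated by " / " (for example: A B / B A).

At row 1, column 6: row 1 has {A,D,E,F}; column 6 has {B,D,E}; that leaves C.
At row 2, column 6: row 2 has {A}; column 6 has {B,C,D,E}; that leaves F.
At row 4, column 4: row 4 has {A,B,E}; column 4 has {A,C,F}; that leaves D.
At row 5, column 3: row 5 has {A,C,D,E}; column 3 has {A,E,F}; that leaves B.
At row 5, column 5: row 5 has {A,B,C,D,E}; column 5 has {A,D,E}; that leaves F.
At row 6, column 3: row 6 has {D,E,F}; column 3 has {A,B,E,F}; that leaves C.
At row 6, column 6: row 6 has {C,D,E,F}; column 6 has {B,C,D,E,F}; that leaves A.
At row 1, column 2: row 1 has {A,C,D,E,F}; column 2 has {A,E,F}; that leaves B.
At row 3, column 3: row 3 has {E,F}; column 3 has {A,B,C,E,F}; that leaves D.
At row 3, column 4: row 3 has {D,E,F}; column 4 has {A,C,D,F}; that leaves B.
At row 3, column 5: row 3 has {B,D,E,F}; column 5 has {A,D,E,F}; that leaves C.
At row 4, column 2: row 4 has {A,B,D,E}; column 2 has {A,B,E,F}; that leaves C.
At row 6, column 1: row 6 has {A,C,D,E,F}; column 1 has {D,E}; that leaves B.
At row 2, column 1: row 2 has {A,F}; column 1 has {B,D,E}; that leaves C.
At row 2, column 2: row 2 has {A,C,F}; column 2 has {A,B,C,E,F}; that leaves D.
At row 2, column 4: row 2 has {A,C,D,F}; column 4 has {A,B,C,D,F}; that leaves E.
At row 2, column 5: row 2 has {A,C,D,E,F}; column 5 has {A,C,D,E,F}; that leaves B.
At row 3, column 1: row 3 has {B,C,D,E,F}; column 1 has {B,C,D,E}; that leaves A.
At row 4, column 1: row 4 has {A,B,C,D,E}; column 1 has {A,B,C,D,E}; that leaves F.

D B F A E C / C D A E B F / A F D B C E / F C E D A B / E A B C F D / B E C F D A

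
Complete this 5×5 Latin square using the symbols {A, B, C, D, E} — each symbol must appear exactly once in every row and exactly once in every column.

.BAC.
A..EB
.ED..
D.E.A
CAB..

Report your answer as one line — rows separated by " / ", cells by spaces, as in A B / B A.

E B A C D / A D C E B / B E D A C / D C E B A / C A B D E

(r1,c1) = E
(r1,c5) = D
(r2,c3) = C
(r3,c1) = B
(r3,c4) = A
(r3,c5) = C
(r4,c2) = C
(r4,c4) = B
(r5,c4) = D
(r5,c5) = E
(r2,c2) = D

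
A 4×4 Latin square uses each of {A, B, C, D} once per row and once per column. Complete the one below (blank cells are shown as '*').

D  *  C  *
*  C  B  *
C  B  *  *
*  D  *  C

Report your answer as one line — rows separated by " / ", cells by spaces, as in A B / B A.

D A C B / A C B D / C B D A / B D A C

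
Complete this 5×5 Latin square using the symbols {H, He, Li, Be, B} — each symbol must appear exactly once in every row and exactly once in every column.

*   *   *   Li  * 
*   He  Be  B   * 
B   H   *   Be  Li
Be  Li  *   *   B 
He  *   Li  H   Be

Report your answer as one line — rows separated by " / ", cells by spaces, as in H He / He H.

Cell (r1,c1): row 1 has {Li}; column 1 has {He,Be,B} → H.
Cell (r1,c5): row 1 has {H,Li}; column 5 has {Li,Be,B} → He.
Cell (r2,c1): row 2 has {He,Be,B}; column 1 has {H,He,Be,B} → Li.
Cell (r2,c5): row 2 has {He,Li,Be,B}; column 5 has {He,Li,Be,B} → H.
Cell (r3,c3): row 3 has {H,Li,Be,B}; column 3 has {Li,Be} → He.
Cell (r4,c3): row 4 has {Li,Be,B}; column 3 has {He,Li,Be} → H.
Cell (r4,c4): row 4 has {H,Li,Be,B}; column 4 has {H,Li,Be,B} → He.
Cell (r5,c2): row 5 has {H,He,Li,Be}; column 2 has {H,He,Li} → B.
Cell (r1,c2): row 1 has {H,He,Li}; column 2 has {H,He,Li,B} → Be.
Cell (r1,c3): row 1 has {H,He,Li,Be}; column 3 has {H,He,Li,Be} → B.

H Be B Li He / Li He Be B H / B H He Be Li / Be Li H He B / He B Li H Be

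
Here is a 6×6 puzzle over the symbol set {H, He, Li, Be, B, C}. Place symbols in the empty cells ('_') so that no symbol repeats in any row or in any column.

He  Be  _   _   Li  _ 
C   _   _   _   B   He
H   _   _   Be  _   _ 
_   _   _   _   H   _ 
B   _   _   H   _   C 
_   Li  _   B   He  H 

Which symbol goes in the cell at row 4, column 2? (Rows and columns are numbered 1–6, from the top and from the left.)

C

Cell (r1,c4): row 1 has {He,Li,Be}; column 4 has {H,Be,B} → C.
Cell (r1,c6): row 1 has {He,Li,Be,C}; column 6 has {H,He,C} → B.
Cell (r2,c2): row 2 has {He,B,C}; column 2 has {Li,Be} → H.
Cell (r2,c4): row 2 has {H,He,B,C}; column 4 has {H,Be,B,C} → Li.
Cell (r3,c5): row 3 has {H,Be}; column 5 has {H,He,Li,B} → C.
Cell (r3,c6): row 3 has {H,Be,C}; column 6 has {H,He,B,C} → Li.
Cell (r4,c4): row 4 has {H}; column 4 has {H,Li,Be,B,C} → He.
Cell (r4,c6): row 4 has {H,He}; column 6 has {H,He,Li,B,C} → Be.
Cell (r5,c2): row 5 has {H,B,C}; column 2 has {H,Li,Be} → He.
Cell (r5,c5): row 5 has {H,He,B,C}; column 5 has {H,He,Li,B,C} → Be.
Cell (r6,c1): row 6 has {H,He,Li,B}; column 1 has {H,He,B,C} → Be.
Cell (r6,c3): row 6 has {H,He,Li,Be,B}; column 3 is empty so far → C.
Cell (r1,c3): row 1 has {He,Li,Be,B,C}; column 3 has {C} → H.
Cell (r2,c3): row 2 has {H,He,Li,B,C}; column 3 has {H,C} → Be.
Cell (r3,c2): row 3 has {H,Li,Be,C}; column 2 has {H,He,Li,Be} → B.
Cell (r3,c3): row 3 has {H,Li,Be,B,C}; column 3 has {H,Be,C} → He.
Cell (r4,c1): row 4 has {H,He,Be}; column 1 has {H,He,Be,B,C} → Li.
Cell (r4,c2): row 4 has {H,He,Li,Be}; column 2 has {H,He,Li,Be,B} → C.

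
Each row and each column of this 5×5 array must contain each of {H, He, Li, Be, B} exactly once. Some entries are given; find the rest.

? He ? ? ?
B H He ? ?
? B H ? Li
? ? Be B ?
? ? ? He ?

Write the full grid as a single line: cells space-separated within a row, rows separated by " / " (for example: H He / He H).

Be He Li H B / B H He Li Be / He B H Be Li / H Li Be B He / Li Be B He H

At row 2, column 5: row 2 has {H,He,B}; column 5 has {Li}; that leaves Be.
At row 3, column 4: row 3 has {H,Li,B}; column 4 has {He,B}; that leaves Be.
At row 4, column 2: row 4 has {Be,B}; column 2 has {H,He,B}; that leaves Li.
At row 5, column 2: row 5 has {He}; column 2 has {H,He,Li,B}; that leaves Be.
At row 2, column 4: row 2 has {H,He,Be,B}; column 4 has {He,Be,B}; that leaves Li.
At row 3, column 1: row 3 has {H,Li,Be,B}; column 1 has {B}; that leaves He.
At row 4, column 1: row 4 has {Li,Be,B}; column 1 has {He,B}; that leaves H.
At row 4, column 5: row 4 has {H,Li,Be,B}; column 5 has {Li,Be}; that leaves He.
At row 5, column 1: row 5 has {He,Be}; column 1 has {H,He,B}; that leaves Li.
At row 5, column 3: row 5 has {He,Li,Be}; column 3 has {H,He,Be}; that leaves B.
At row 5, column 5: row 5 has {He,Li,Be,B}; column 5 has {He,Li,Be}; that leaves H.
At row 1, column 1: row 1 has {He}; column 1 has {H,He,Li,B}; that leaves Be.
At row 1, column 3: row 1 has {He,Be}; column 3 has {H,He,Be,B}; that leaves Li.
At row 1, column 4: row 1 has {He,Li,Be}; column 4 has {He,Li,Be,B}; that leaves H.
At row 1, column 5: row 1 has {H,He,Li,Be}; column 5 has {H,He,Li,Be}; that leaves B.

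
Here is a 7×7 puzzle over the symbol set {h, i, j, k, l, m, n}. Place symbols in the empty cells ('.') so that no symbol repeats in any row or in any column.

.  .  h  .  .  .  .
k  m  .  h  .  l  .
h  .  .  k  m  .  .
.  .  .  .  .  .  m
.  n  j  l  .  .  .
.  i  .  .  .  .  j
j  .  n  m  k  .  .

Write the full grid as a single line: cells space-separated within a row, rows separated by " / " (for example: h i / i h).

i k h j n m l / k m i h j l n / h j l k m n i / n h k i l j m / m n j l i h k / l i m n h k j / j l n m k i h

row 2 has {h,k,l,m}; column 3 has {h,j,n} — only i is left for (r2,c3).
row 2 has {h,i,k,l,m}; column 7 has {j,m} — only n is left for (r2,c7).
row 3 has {h,k,m}; column 3 has {h,i,j,n} — only l is left for (r3,c3).
row 3 has {h,k,l,m}; column 7 has {j,m,n} — only i is left for (r3,c7).
row 4 has {m}; column 3 has {h,i,j,l,n} — only k is left for (r4,c3).
row 6 has {i,j}; column 3 has {h,i,j,k,l,n} — only m is left for (r6,c3).
row 6 has {i,j,m}; column 4 has {h,k,l,m} — only n is left for (r6,c4).
row 2 has {h,i,k,l,m,n}; column 5 has {k,m} — only j is left for (r2,c5).
row 3 has {h,i,k,l,m}; column 2 has {i,m,n} — only j is left for (r3,c2).
row 3 has {h,i,j,k,l,m}; column 6 has {l} — only n is left for (r3,c6).
row 6 has {i,j,m,n}; column 1 has {h,j,k} — only l is left for (r6,c1).
row 6 has {i,j,l,m,n}; column 5 has {j,k,m} — only h is left for (r6,c5).
row 6 has {h,i,j,l,m,n}; column 6 has {l,n} — only k is left for (r6,c6).
row 5 has {j,l,n}; column 5 has {h,j,k,m} — only i is left for (r5,c5).
row 5 has {i,j,l,n}; column 1 has {h,j,k,l} — only m is left for (r5,c1).
row 5 has {i,j,l,m,n}; column 6 has {k,l,n} — only h is left for (r5,c6).
row 5 has {h,i,j,l,m,n}; column 7 has {i,j,m,n} — only k is left for (r5,c7).
row 7 has {j,k,m,n}; column 6 has {h,k,l,n} — only i is left for (r7,c6).
row 1 has {h}; column 7 has {i,j,k,m,n} — only l is left for (r1,c7).
row 4 has {k,m}; column 6 has {h,i,k,l,n} — only j is left for (r4,c6).
row 7 has {i,j,k,m,n}; column 7 has {i,j,k,l,m,n} — only h is left for (r7,c7).
row 1 has {h,l}; column 2 has {i,j,m,n} — only k is left for (r1,c2).
row 1 has {h,k,l}; column 5 has {h,i,j,k,m} — only n is left for (r1,c5).
row 1 has {h,k,l,n}; column 6 has {h,i,j,k,l,n} — only m is left for (r1,c6).
row 4 has {j,k,m}; column 4 has {h,k,l,m,n} — only i is left for (r4,c4).
row 4 has {i,j,k,m}; column 5 has {h,i,j,k,m,n} — only l is left for (r4,c5).
row 7 has {h,i,j,k,m,n}; column 2 has {i,j,k,m,n} — only l is left for (r7,c2).
row 1 has {h,k,l,m,n}; column 1 has {h,j,k,l,m} — only i is left for (r1,c1).
row 1 has {h,i,k,l,m,n}; column 4 has {h,i,k,l,m,n} — only j is left for (r1,c4).
row 4 has {i,j,k,l,m}; column 1 has {h,i,j,k,l,m} — only n is left for (r4,c1).
row 4 has {i,j,k,l,m,n}; column 2 has {i,j,k,l,m,n} — only h is left for (r4,c2).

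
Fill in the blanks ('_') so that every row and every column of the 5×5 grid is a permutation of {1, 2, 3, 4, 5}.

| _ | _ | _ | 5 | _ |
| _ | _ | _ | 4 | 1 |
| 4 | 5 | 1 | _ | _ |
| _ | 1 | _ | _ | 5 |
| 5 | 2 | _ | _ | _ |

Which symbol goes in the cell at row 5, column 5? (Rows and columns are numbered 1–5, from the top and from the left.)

(r2,c2) = 3
(r1,c2) = 4
(r2,c1) = 2
(r2,c3) = 5
(r4,c1) = 3
(r4,c4) = 2
(r1,c1) = 1
(r3,c4) = 3
(r3,c5) = 2
(r4,c3) = 4
(r5,c3) = 3
(r5,c4) = 1
(r5,c5) = 4

4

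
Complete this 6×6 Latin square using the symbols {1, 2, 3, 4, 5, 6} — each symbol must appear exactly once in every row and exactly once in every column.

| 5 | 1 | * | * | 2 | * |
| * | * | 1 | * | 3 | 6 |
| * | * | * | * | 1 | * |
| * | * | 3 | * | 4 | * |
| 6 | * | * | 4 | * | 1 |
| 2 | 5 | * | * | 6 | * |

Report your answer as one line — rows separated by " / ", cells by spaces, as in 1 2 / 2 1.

5 1 6 3 2 4 / 4 2 1 5 3 6 / 3 4 5 6 1 2 / 1 6 3 2 4 5 / 6 3 2 4 5 1 / 2 5 4 1 6 3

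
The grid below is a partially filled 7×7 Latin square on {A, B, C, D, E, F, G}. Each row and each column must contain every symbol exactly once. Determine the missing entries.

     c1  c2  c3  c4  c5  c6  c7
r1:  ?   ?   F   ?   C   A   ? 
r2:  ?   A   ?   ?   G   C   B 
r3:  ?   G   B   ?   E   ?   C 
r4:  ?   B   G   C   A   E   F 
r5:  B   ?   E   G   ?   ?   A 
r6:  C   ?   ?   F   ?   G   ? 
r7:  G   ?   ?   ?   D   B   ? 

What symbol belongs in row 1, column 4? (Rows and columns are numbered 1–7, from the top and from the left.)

B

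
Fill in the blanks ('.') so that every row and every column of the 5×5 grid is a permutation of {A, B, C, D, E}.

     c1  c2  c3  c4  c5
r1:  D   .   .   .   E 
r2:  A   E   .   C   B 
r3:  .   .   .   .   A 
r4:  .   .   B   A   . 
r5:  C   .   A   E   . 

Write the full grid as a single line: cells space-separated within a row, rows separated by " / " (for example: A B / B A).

D A C B E / A E D C B / B C E D A / E D B A C / C B A E D

(r1,c3) = C
(r1,c4) = B
(r2,c3) = D
(r3,c3) = E
(r3,c4) = D
(r4,c1) = E
(r5,c5) = D
(r1,c2) = A
(r3,c1) = B
(r3,c2) = C
(r4,c2) = D
(r4,c5) = C
(r5,c2) = B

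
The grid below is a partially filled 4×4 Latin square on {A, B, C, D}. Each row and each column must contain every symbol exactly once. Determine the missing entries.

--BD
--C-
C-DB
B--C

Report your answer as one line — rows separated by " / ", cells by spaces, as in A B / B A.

At row 1, column 1: row 1 has {B,D}; column 1 has {B,C}; that leaves A.
At row 1, column 2: row 1 has {A,B,D}; column 2 is empty so far; that leaves C.
At row 2, column 1: row 2 has {C}; column 1 has {A,B,C}; that leaves D.
At row 2, column 4: row 2 has {C,D}; column 4 has {B,C,D}; that leaves A.
At row 3, column 2: row 3 has {B,C,D}; column 2 has {C}; that leaves A.
At row 4, column 2: row 4 has {B,C}; column 2 has {A,C}; that leaves D.
At row 4, column 3: row 4 has {B,C,D}; column 3 has {B,C,D}; that leaves A.
At row 2, column 2: row 2 has {A,C,D}; column 2 has {A,C,D}; that leaves B.

A C B D / D B C A / C A D B / B D A C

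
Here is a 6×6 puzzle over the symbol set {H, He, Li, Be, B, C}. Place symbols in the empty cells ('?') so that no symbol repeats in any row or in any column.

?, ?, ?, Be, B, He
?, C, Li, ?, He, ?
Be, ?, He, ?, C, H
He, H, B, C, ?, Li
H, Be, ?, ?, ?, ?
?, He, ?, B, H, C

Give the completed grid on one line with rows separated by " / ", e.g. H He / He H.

Cell (r1,c2): row 1 has {He,Be,B}; column 2 has {H,He,Be,C} → Li.
Cell (r2,c1): row 2 has {He,Li,C}; column 1 has {H,He,Be} → B.
Cell (r2,c4): row 2 has {He,Li,B,C}; column 4 has {Be,B,C} → H.
Cell (r2,c6): row 2 has {H,He,Li,B,C}; column 6 has {H,He,Li,C} → Be.
Cell (r3,c2): row 3 has {H,He,Be,C}; column 2 has {H,He,Li,Be,C} → B.
Cell (r3,c4): row 3 has {H,He,Be,B,C}; column 4 has {H,Be,B,C} → Li.
Cell (r4,c5): row 4 has {H,He,Li,B,C}; column 5 has {H,He,B,C} → Be.
Cell (r5,c3): row 5 has {H,Be}; column 3 has {He,Li,B} → C.
Cell (r5,c4): row 5 has {H,Be,C}; column 4 has {H,Li,Be,B,C} → He.
Cell (r5,c5): row 5 has {H,He,Be,C}; column 5 has {H,He,Be,B,C} → Li.
Cell (r5,c6): row 5 has {H,He,Li,Be,C}; column 6 has {H,He,Li,Be,C} → B.
Cell (r6,c1): row 6 has {H,He,B,C}; column 1 has {H,He,Be,B} → Li.
Cell (r6,c3): row 6 has {H,He,Li,B,C}; column 3 has {He,Li,B,C} → Be.
Cell (r1,c1): row 1 has {He,Li,Be,B}; column 1 has {H,He,Li,Be,B} → C.
Cell (r1,c3): row 1 has {He,Li,Be,B,C}; column 3 has {He,Li,Be,B,C} → H.

C Li H Be B He / B C Li H He Be / Be B He Li C H / He H B C Be Li / H Be C He Li B / Li He Be B H C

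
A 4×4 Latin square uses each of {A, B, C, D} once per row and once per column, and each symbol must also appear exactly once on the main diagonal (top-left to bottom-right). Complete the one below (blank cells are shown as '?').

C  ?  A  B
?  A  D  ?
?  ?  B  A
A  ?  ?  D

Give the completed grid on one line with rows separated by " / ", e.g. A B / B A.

C D A B / B A D C / D C B A / A B C D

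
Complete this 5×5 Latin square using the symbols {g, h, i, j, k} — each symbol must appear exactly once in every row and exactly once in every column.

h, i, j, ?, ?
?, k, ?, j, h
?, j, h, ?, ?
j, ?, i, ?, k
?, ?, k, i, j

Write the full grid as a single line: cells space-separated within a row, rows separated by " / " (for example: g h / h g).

h i j k g / i k g j h / k j h g i / j g i h k / g h k i j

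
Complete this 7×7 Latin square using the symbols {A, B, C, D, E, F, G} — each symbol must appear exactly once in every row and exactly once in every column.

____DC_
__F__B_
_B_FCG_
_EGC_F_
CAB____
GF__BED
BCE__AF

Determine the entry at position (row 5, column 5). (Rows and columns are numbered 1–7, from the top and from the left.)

(r1,c2) = G
(r1,c3) = A
(r2,c2) = D
(r3,c3) = D
(r4,c5) = A
(r4,c7) = B
(r5,c6) = D
(r6,c3) = C
(r6,c4) = A
(r7,c5) = G
(r1,c7) = E
(r2,c5) = E
(r3,c7) = A
(r4,c1) = D
(r5,c5) = F

F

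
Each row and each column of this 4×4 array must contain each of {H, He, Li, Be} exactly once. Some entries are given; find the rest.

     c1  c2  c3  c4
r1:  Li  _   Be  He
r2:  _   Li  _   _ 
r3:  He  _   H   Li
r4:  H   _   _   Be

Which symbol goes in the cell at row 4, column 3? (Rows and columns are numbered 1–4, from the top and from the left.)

(r1,c2) = H
(r2,c1) = Be
(r2,c3) = He
(r2,c4) = H
(r3,c2) = Be
(r4,c2) = He
(r4,c3) = Li

Li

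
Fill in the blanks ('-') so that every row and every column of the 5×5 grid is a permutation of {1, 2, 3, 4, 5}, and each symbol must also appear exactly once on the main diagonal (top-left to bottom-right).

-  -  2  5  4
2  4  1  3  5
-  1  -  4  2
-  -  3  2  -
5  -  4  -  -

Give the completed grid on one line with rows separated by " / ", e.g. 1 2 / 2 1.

(r1,c2): row 1 has {2,4,5}; column 2 has {1,4}, so it must be 3.
(r3,c1): row 3 has {1,2,4}; column 1 has {2,5}, so it must be 3.
(r3,c3): row 3 has {1,2,3,4}; column 3 has {1,2,3,4}; the diagonal has {2,4}, so it must be 5.
(r4,c2): row 4 has {2,3}; column 2 has {1,3,4}, so it must be 5.
(r4,c5): row 4 has {2,3,5}; column 5 has {2,4,5}, so it must be 1.
(r5,c2): row 5 has {4,5}; column 2 has {1,3,4,5}, so it must be 2.
(r5,c4): row 5 has {2,4,5}; column 4 has {2,3,4,5}, so it must be 1.
(r5,c5): row 5 has {1,2,4,5}; column 5 has {1,2,4,5}; the diagonal has {2,4,5}, so it must be 3.
(r1,c1): row 1 has {2,3,4,5}; column 1 has {2,3,5}; the diagonal has {2,3,4,5}, so it must be 1.
(r4,c1): row 4 has {1,2,3,5}; column 1 has {1,2,3,5}, so it must be 4.

1 3 2 5 4 / 2 4 1 3 5 / 3 1 5 4 2 / 4 5 3 2 1 / 5 2 4 1 3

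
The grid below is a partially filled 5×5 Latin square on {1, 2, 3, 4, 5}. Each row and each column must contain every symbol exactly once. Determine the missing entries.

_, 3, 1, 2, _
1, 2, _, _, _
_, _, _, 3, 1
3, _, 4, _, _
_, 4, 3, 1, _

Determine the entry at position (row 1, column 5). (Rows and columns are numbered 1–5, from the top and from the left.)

4

(r2,c3) = 5
(r2,c4) = 4
(r2,c5) = 3
(r3,c2) = 5
(r3,c3) = 2
(r4,c2) = 1
(r4,c4) = 5
(r4,c5) = 2
(r5,c5) = 5
(r1,c5) = 4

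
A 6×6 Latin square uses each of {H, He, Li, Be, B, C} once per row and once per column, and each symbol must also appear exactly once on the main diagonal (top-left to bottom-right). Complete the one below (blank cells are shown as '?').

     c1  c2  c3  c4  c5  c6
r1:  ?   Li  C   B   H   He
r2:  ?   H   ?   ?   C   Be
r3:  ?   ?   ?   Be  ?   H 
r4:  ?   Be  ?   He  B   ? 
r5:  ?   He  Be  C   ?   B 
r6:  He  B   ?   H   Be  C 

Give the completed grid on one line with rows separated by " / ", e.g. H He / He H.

(r1,c1) = Be
(r2,c4) = Li
(r3,c2) = C
(r4,c6) = Li
(r5,c5) = Li
(r6,c3) = Li
(r2,c1) = B
(r2,c3) = He
(r3,c1) = Li
(r3,c3) = B
(r3,c5) = He
(r4,c3) = H
(r5,c1) = H
(r4,c1) = C

Be Li C B H He / B H He Li C Be / Li C B Be He H / C Be H He B Li / H He Be C Li B / He B Li H Be C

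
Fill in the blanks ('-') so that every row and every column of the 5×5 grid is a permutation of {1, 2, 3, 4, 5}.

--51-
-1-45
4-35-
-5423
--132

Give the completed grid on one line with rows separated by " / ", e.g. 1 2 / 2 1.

2 3 5 1 4 / 3 1 2 4 5 / 4 2 3 5 1 / 1 5 4 2 3 / 5 4 1 3 2

row 1 has {1,5}; column 5 has {2,3,5} — only 4 is left for (r1,c5).
row 2 has {1,4,5}; column 3 has {1,3,4,5} — only 2 is left for (r2,c3).
row 3 has {3,4,5}; column 2 has {1,5} — only 2 is left for (r3,c2).
row 3 has {2,3,4,5}; column 5 has {2,3,4,5} — only 1 is left for (r3,c5).
row 4 has {2,3,4,5}; column 1 has {4} — only 1 is left for (r4,c1).
row 5 has {1,2,3}; column 1 has {1,4} — only 5 is left for (r5,c1).
row 5 has {1,2,3,5}; column 2 has {1,2,5} — only 4 is left for (r5,c2).
row 1 has {1,4,5}; column 2 has {1,2,4,5} — only 3 is left for (r1,c2).
row 2 has {1,2,4,5}; column 1 has {1,4,5} — only 3 is left for (r2,c1).
row 1 has {1,3,4,5}; column 1 has {1,3,4,5} — only 2 is left for (r1,c1).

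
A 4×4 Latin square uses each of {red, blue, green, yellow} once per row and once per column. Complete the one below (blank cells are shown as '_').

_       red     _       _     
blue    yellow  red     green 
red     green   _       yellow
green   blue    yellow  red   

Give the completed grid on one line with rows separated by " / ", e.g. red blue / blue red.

Cell (r1,c1): row 1 has {red}; column 1 has {red,blue,green} → yellow.
Cell (r1,c4): row 1 has {red,yellow}; column 4 has {red,green,yellow} → blue.
Cell (r3,c3): row 3 has {red,green,yellow}; column 3 has {red,yellow} → blue.
Cell (r1,c3): row 1 has {red,blue,yellow}; column 3 has {red,blue,yellow} → green.

yellow red green blue / blue yellow red green / red green blue yellow / green blue yellow red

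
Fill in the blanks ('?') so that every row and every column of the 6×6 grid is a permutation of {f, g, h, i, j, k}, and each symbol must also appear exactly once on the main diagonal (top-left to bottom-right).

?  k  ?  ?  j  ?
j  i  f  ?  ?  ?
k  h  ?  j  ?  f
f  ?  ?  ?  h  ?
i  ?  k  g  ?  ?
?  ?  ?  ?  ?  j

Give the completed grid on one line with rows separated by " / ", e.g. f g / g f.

h k i f j g / j i f h g k / k h g j i f / f g j k h i / i j k g f h / g f h i k j

(r3,c3) = g
(r3,c5) = i
(r4,c4) = k
(r5,c5) = f
(r5,c6) = h
(r1,c1) = h
(r1,c3) = i
(r1,c4) = f
(r1,c6) = g
(r2,c4) = h
(r2,c6) = k
(r4,c3) = j
(r4,c6) = i
(r5,c2) = j
(r6,c1) = g
(r6,c2) = f
(r6,c3) = h
(r6,c4) = i
(r6,c5) = k
(r2,c5) = g
(r4,c2) = g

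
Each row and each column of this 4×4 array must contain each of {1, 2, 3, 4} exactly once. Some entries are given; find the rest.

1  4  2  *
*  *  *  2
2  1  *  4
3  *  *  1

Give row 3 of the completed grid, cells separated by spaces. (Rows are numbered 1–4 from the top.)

Cell (r1,c4): row 1 has {1,2,4}; column 4 has {1,2,4} → 3.
Cell (r2,c1): row 2 has {2}; column 1 has {1,2,3} → 4.
Cell (r2,c2): row 2 has {2,4}; column 2 has {1,4} → 3.
Cell (r2,c3): row 2 has {2,3,4}; column 3 has {2} → 1.
Cell (r3,c3): row 3 has {1,2,4}; column 3 has {1,2} → 3.

2 1 3 4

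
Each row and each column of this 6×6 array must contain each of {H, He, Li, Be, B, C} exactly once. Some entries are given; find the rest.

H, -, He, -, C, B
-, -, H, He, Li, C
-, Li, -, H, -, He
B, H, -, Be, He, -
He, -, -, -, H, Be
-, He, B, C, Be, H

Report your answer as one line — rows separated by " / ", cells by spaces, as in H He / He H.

H Be He Li C B / Be B H He Li C / C Li Be H B He / B H C Be He Li / He C Li B H Be / Li He B C Be H

(r1,c2): row 1 has {H,He,B,C}; column 2 has {H,He,Li}, so it must be Be.
(r1,c4): row 1 has {H,He,Be,B,C}; column 4 has {H,He,Be,C}, so it must be Li.
(r2,c1): row 2 has {H,He,Li,C}; column 1 has {H,He,B}, so it must be Be.
(r2,c2): row 2 has {H,He,Li,Be,C}; column 2 has {H,He,Li,Be}, so it must be B.
(r3,c1): row 3 has {H,He,Li}; column 1 has {H,He,Be,B}, so it must be C.
(r3,c3): row 3 has {H,He,Li,C}; column 3 has {H,He,B}, so it must be Be.
(r3,c5): row 3 has {H,He,Li,Be,C}; column 5 has {H,He,Li,Be,C}, so it must be B.
(r4,c6): row 4 has {H,He,Be,B}; column 6 has {H,He,Be,B,C}, so it must be Li.
(r5,c2): row 5 has {H,He,Be}; column 2 has {H,He,Li,Be,B}, so it must be C.
(r5,c3): row 5 has {H,He,Be,C}; column 3 has {H,He,Be,B}, so it must be Li.
(r5,c4): row 5 has {H,He,Li,Be,C}; column 4 has {H,He,Li,Be,C}, so it must be B.
(r6,c1): row 6 has {H,He,Be,B,C}; column 1 has {H,He,Be,B,C}, so it must be Li.
(r4,c3): row 4 has {H,He,Li,Be,B}; column 3 has {H,He,Li,Be,B}, so it must be C.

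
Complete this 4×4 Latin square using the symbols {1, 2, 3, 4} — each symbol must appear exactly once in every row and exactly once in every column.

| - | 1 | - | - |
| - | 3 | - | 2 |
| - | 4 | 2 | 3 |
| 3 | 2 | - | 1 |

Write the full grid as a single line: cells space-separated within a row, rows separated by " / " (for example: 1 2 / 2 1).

Cell (r1,c4): row 1 has {1}; column 4 has {1,2,3} → 4.
Cell (r3,c1): row 3 has {2,3,4}; column 1 has {3} → 1.
Cell (r4,c3): row 4 has {1,2,3}; column 3 has {2} → 4.
Cell (r1,c1): row 1 has {1,4}; column 1 has {1,3} → 2.
Cell (r1,c3): row 1 has {1,2,4}; column 3 has {2,4} → 3.
Cell (r2,c1): row 2 has {2,3}; column 1 has {1,2,3} → 4.
Cell (r2,c3): row 2 has {2,3,4}; column 3 has {2,3,4} → 1.

2 1 3 4 / 4 3 1 2 / 1 4 2 3 / 3 2 4 1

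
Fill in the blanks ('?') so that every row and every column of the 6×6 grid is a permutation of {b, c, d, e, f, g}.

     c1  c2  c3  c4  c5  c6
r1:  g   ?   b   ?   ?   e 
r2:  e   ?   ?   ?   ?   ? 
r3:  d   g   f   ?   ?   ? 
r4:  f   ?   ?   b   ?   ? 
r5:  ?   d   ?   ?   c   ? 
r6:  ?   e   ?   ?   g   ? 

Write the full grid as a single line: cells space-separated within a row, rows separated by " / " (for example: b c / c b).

g f b c d e / e b c d f g / d g f e b c / f c g b e d / b d e g c f / c e d f g b

Cell (r4,c2): row 4 has {b,f}; column 2 has {d,e,g} → c.
Cell (r5,c1): row 5 has {c,d}; column 1 has {d,e,f,g} → b.
Cell (r6,c1): row 6 has {e,g}; column 1 has {b,d,e,f,g} → c.
Cell (r6,c3): row 6 has {c,e,g}; column 3 has {b,f} → d.
Cell (r6,c4): row 6 has {c,d,e,g}; column 4 has {b} → f.
Cell (r6,c6): row 6 has {c,d,e,f,g}; column 6 has {e} → b.
Cell (r1,c2): row 1 has {b,e,g}; column 2 has {c,d,e,g} → f.
Cell (r1,c5): row 1 has {b,e,f,g}; column 5 has {c,g} → d.
Cell (r2,c2): row 2 has {e}; column 2 has {c,d,e,f,g} → b.
Cell (r2,c5): row 2 has {b,e}; column 5 has {c,d,g} → f.
Cell (r3,c6): row 3 has {d,f,g}; column 6 has {b,e} → c.
Cell (r4,c5): row 4 has {b,c,f}; column 5 has {c,d,f,g} → e.
Cell (r1,c4): row 1 has {b,d,e,f,g}; column 4 has {b,f} → c.
Cell (r3,c4): row 3 has {c,d,f,g}; column 4 has {b,c,f} → e.
Cell (r3,c5): row 3 has {c,d,e,f,g}; column 5 has {c,d,e,f,g} → b.
Cell (r4,c3): row 4 has {b,c,e,f}; column 3 has {b,d,f} → g.
Cell (r4,c6): row 4 has {b,c,e,f,g}; column 6 has {b,c,e} → d.
Cell (r5,c3): row 5 has {b,c,d}; column 3 has {b,d,f,g} → e.
Cell (r5,c4): row 5 has {b,c,d,e}; column 4 has {b,c,e,f} → g.
Cell (r5,c6): row 5 has {b,c,d,e,g}; column 6 has {b,c,d,e} → f.
Cell (r2,c3): row 2 has {b,e,f}; column 3 has {b,d,e,f,g} → c.
Cell (r2,c4): row 2 has {b,c,e,f}; column 4 has {b,c,e,f,g} → d.
Cell (r2,c6): row 2 has {b,c,d,e,f}; column 6 has {b,c,d,e,f} → g.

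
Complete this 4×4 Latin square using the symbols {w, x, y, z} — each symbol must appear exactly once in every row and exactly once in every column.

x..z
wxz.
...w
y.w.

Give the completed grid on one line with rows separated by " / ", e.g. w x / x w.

x w y z / w x z y / z y x w / y z w x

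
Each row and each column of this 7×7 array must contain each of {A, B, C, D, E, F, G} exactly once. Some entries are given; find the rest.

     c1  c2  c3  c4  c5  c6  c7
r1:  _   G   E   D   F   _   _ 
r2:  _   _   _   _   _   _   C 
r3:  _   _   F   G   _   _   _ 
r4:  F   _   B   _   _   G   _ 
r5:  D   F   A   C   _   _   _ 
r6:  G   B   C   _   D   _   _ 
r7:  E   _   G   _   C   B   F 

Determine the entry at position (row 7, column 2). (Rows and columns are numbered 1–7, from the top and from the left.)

D

(r2,c3) = D
(r5,c6) = E
(r7,c4) = A
(r4,c4) = E
(r4,c5) = A
(r4,c7) = D
(r6,c4) = F
(r6,c6) = A
(r6,c7) = E
(r7,c2) = D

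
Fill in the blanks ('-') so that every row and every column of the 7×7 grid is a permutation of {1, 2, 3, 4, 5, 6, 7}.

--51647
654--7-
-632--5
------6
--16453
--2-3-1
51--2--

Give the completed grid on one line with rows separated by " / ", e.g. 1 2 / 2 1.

3 2 5 1 6 4 7 / 6 5 4 3 1 7 2 / 4 6 3 2 7 1 5 / 1 3 7 4 5 2 6 / 2 7 1 6 4 5 3 / 7 4 2 5 3 6 1 / 5 1 6 7 2 3 4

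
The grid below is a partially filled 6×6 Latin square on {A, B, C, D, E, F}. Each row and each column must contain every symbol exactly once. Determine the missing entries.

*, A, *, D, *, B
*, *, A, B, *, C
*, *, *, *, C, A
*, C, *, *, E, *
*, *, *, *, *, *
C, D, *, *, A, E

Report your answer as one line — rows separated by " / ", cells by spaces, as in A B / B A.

(r1,c5) = F
(r2,c5) = D
(r5,c5) = B
(r6,c4) = F
(r1,c1) = E
(r1,c3) = C
(r2,c1) = F
(r2,c2) = E
(r3,c4) = E
(r4,c4) = A
(r5,c2) = F
(r5,c4) = C
(r5,c6) = D
(r6,c3) = B
(r3,c2) = B
(r4,c6) = F
(r5,c1) = A
(r5,c3) = E
(r3,c1) = D
(r3,c3) = F
(r4,c1) = B
(r4,c3) = D

E A C D F B / F E A B D C / D B F E C A / B C D A E F / A F E C B D / C D B F A E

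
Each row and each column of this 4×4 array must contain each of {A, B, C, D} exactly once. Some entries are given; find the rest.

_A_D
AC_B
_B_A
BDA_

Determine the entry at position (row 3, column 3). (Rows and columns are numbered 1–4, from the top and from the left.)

C

(r1,c1) = C
(r1,c3) = B
(r2,c3) = D
(r3,c1) = D
(r3,c3) = C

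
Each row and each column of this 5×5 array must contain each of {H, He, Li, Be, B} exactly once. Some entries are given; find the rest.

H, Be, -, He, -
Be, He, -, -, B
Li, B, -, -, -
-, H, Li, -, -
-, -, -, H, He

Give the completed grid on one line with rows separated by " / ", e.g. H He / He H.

Cell (r1,c3): row 1 has {H,He,Be}; column 3 has {Li} → B.
Cell (r1,c5): row 1 has {H,He,Be,B}; column 5 has {He,B} → Li.
Cell (r2,c3): row 2 has {He,Be,B}; column 3 has {Li,B} → H.
Cell (r2,c4): row 2 has {H,He,Be,B}; column 4 has {H,He} → Li.
Cell (r3,c4): row 3 has {Li,B}; column 4 has {H,He,Li} → Be.
Cell (r3,c5): row 3 has {Li,Be,B}; column 5 has {He,Li,B} → H.
Cell (r4,c4): row 4 has {H,Li}; column 4 has {H,He,Li,Be} → B.
Cell (r4,c5): row 4 has {H,Li,B}; column 5 has {H,He,Li,B} → Be.
Cell (r5,c1): row 5 has {H,He}; column 1 has {H,Li,Be} → B.
Cell (r5,c2): row 5 has {H,He,B}; column 2 has {H,He,Be,B} → Li.
Cell (r5,c3): row 5 has {H,He,Li,B}; column 3 has {H,Li,B} → Be.
Cell (r3,c3): row 3 has {H,Li,Be,B}; column 3 has {H,Li,Be,B} → He.
Cell (r4,c1): row 4 has {H,Li,Be,B}; column 1 has {H,Li,Be,B} → He.

H Be B He Li / Be He H Li B / Li B He Be H / He H Li B Be / B Li Be H He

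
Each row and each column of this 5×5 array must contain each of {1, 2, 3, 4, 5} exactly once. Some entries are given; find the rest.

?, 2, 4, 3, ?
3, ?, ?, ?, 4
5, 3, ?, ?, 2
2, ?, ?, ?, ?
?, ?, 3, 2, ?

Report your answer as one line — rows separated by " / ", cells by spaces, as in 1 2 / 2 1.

At row 1, column 1: row 1 has {2,3,4}; column 1 has {2,3,5}; that leaves 1.
At row 1, column 5: row 1 has {1,2,3,4}; column 5 has {2,4}; that leaves 5.
At row 3, column 3: row 3 has {2,3,5}; column 3 has {3,4}; that leaves 1.
At row 3, column 4: row 3 has {1,2,3,5}; column 4 has {2,3}; that leaves 4.
At row 4, column 3: row 4 has {2}; column 3 has {1,3,4}; that leaves 5.
At row 4, column 4: row 4 has {2,5}; column 4 has {2,3,4}; that leaves 1.
At row 4, column 5: row 4 has {1,2,5}; column 5 has {2,4,5}; that leaves 3.
At row 5, column 1: row 5 has {2,3}; column 1 has {1,2,3,5}; that leaves 4.
At row 5, column 5: row 5 has {2,3,4}; column 5 has {2,3,4,5}; that leaves 1.
At row 2, column 3: row 2 has {3,4}; column 3 has {1,3,4,5}; that leaves 2.
At row 2, column 4: row 2 has {2,3,4}; column 4 has {1,2,3,4}; that leaves 5.
At row 4, column 2: row 4 has {1,2,3,5}; column 2 has {2,3}; that leaves 4.
At row 5, column 2: row 5 has {1,2,3,4}; column 2 has {2,3,4}; that leaves 5.
At row 2, column 2: row 2 has {2,3,4,5}; column 2 has {2,3,4,5}; that leaves 1.

1 2 4 3 5 / 3 1 2 5 4 / 5 3 1 4 2 / 2 4 5 1 3 / 4 5 3 2 1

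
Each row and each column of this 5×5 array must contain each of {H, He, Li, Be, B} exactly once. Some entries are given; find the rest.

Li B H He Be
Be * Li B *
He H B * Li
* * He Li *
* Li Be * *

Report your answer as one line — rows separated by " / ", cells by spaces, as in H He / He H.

(r2,c2): row 2 has {Li,Be,B}; column 2 has {H,Li,B}, so it must be He.
(r2,c5): row 2 has {He,Li,Be,B}; column 5 has {Li,Be}, so it must be H.
(r3,c4): row 3 has {H,He,Li,B}; column 4 has {He,Li,B}, so it must be Be.
(r4,c2): row 4 has {He,Li}; column 2 has {H,He,Li,B}, so it must be Be.
(r4,c5): row 4 has {He,Li,Be}; column 5 has {H,Li,Be}, so it must be B.
(r5,c4): row 5 has {Li,Be}; column 4 has {He,Li,Be,B}, so it must be H.
(r5,c5): row 5 has {H,Li,Be}; column 5 has {H,Li,Be,B}, so it must be He.
(r4,c1): row 4 has {He,Li,Be,B}; column 1 has {He,Li,Be}, so it must be H.
(r5,c1): row 5 has {H,He,Li,Be}; column 1 has {H,He,Li,Be}, so it must be B.

Li B H He Be / Be He Li B H / He H B Be Li / H Be He Li B / B Li Be H He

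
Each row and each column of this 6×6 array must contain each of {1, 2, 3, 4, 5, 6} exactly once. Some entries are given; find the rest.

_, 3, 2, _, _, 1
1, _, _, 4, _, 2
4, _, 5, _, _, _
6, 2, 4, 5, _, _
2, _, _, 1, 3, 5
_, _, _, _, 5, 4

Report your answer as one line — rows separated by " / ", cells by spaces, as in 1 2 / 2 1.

5 3 2 6 4 1 / 1 5 3 4 6 2 / 4 1 5 3 2 6 / 6 2 4 5 1 3 / 2 4 6 1 3 5 / 3 6 1 2 5 4

(r1,c1) = 5
(r1,c4) = 6
(r1,c5) = 4
(r2,c5) = 6
(r4,c5) = 1
(r4,c6) = 3
(r5,c3) = 6
(r6,c1) = 3
(r6,c3) = 1
(r6,c4) = 2
(r2,c2) = 5
(r2,c3) = 3
(r3,c4) = 3
(r3,c5) = 2
(r3,c6) = 6
(r5,c2) = 4
(r6,c2) = 6
(r3,c2) = 1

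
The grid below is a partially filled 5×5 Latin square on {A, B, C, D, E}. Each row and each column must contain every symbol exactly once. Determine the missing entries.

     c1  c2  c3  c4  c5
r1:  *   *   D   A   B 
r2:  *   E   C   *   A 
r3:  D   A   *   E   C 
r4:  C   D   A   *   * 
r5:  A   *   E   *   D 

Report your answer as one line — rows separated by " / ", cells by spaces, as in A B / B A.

E C D A B / B E C D A / D A B E C / C D A B E / A B E C D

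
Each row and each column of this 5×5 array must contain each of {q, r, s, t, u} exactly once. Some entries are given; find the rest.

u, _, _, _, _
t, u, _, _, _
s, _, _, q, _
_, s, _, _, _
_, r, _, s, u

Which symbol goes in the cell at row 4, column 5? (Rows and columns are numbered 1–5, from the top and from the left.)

t

At row 2, column 4: row 2 has {t,u}; column 4 has {q,s}; that leaves r.
At row 3, column 2: row 3 has {q,s}; column 2 has {r,s,u}; that leaves t.
At row 3, column 5: row 3 has {q,s,t}; column 5 has {u}; that leaves r.
At row 5, column 1: row 5 has {r,s,u}; column 1 has {s,t,u}; that leaves q.
At row 5, column 3: row 5 has {q,r,s,u}; column 3 is empty so far; that leaves t.
At row 1, column 2: row 1 has {u}; column 2 has {r,s,t,u}; that leaves q.
At row 1, column 4: row 1 has {q,u}; column 4 has {q,r,s}; that leaves t.
At row 1, column 5: row 1 has {q,t,u}; column 5 has {r,u}; that leaves s.
At row 2, column 5: row 2 has {r,t,u}; column 5 has {r,s,u}; that leaves q.
At row 3, column 3: row 3 has {q,r,s,t}; column 3 has {t}; that leaves u.
At row 4, column 1: row 4 has {s}; column 1 has {q,s,t,u}; that leaves r.
At row 4, column 3: row 4 has {r,s}; column 3 has {t,u}; that leaves q.
At row 4, column 4: row 4 has {q,r,s}; column 4 has {q,r,s,t}; that leaves u.
At row 4, column 5: row 4 has {q,r,s,u}; column 5 has {q,r,s,u}; that leaves t.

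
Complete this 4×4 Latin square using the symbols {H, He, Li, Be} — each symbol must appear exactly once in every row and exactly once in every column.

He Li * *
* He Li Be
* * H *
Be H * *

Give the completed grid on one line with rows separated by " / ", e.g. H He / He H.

(r1,c3) = Be
(r1,c4) = H
(r2,c1) = H
(r3,c1) = Li
(r3,c2) = Be
(r3,c4) = He
(r4,c3) = He
(r4,c4) = Li

He Li Be H / H He Li Be / Li Be H He / Be H He Li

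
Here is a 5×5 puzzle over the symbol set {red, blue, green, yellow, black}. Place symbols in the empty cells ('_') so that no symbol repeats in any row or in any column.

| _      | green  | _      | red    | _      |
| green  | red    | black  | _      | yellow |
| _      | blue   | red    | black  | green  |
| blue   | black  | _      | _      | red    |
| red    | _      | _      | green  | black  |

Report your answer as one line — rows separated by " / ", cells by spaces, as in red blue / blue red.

(r1,c5) = blue
(r2,c4) = blue
(r3,c1) = yellow
(r4,c4) = yellow
(r5,c2) = yellow
(r5,c3) = blue
(r1,c1) = black
(r1,c3) = yellow
(r4,c3) = green

black green yellow red blue / green red black blue yellow / yellow blue red black green / blue black green yellow red / red yellow blue green black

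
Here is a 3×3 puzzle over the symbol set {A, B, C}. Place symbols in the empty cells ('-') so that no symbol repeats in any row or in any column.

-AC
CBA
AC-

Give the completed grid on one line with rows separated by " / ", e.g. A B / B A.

B A C / C B A / A C B

(r1,c1) = B
(r3,c3) = B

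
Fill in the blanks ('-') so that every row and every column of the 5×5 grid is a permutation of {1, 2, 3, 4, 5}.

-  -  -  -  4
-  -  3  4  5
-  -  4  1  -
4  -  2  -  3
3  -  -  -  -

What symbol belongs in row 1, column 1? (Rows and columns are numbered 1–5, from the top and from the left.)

(r3,c5): row 3 has {1,4}; column 5 has {3,4,5}, so it must be 2.
(r4,c4): row 4 has {2,3,4}; column 4 has {1,4}, so it must be 5.
(r5,c4): row 5 has {3}; column 4 has {1,4,5}, so it must be 2.
(r5,c5): row 5 has {2,3}; column 5 has {2,3,4,5}, so it must be 1.
(r1,c4): row 1 has {4}; column 4 has {1,2,4,5}, so it must be 3.
(r3,c1): row 3 has {1,2,4}; column 1 has {3,4}, so it must be 5.
(r3,c2): row 3 has {1,2,4,5}; column 2 is empty so far, so it must be 3.
(r4,c2): row 4 has {2,3,4,5}; column 2 has {3}, so it must be 1.
(r5,c3): row 5 has {1,2,3}; column 3 has {2,3,4}, so it must be 5.
(r1,c3): row 1 has {3,4}; column 3 has {2,3,4,5}, so it must be 1.
(r2,c2): row 2 has {3,4,5}; column 2 has {1,3}, so it must be 2.
(r5,c2): row 5 has {1,2,3,5}; column 2 has {1,2,3}, so it must be 4.
(r1,c1): row 1 has {1,3,4}; column 1 has {3,4,5}, so it must be 2.

2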